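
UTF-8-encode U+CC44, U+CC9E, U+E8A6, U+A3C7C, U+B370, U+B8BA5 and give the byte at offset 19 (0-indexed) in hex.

0xA5

U+CC44 → 3-byte form EC B1 84 at offsets 0–2.
U+CC9E → 3-byte form EC B2 9E at offsets 3–5.
U+E8A6 → 3-byte form EE A2 A6 at offsets 6–8.
U+A3C7C → 4-byte form F2 A3 B1 BC at offsets 9–12.
U+B370 → 3-byte form EB 8D B0 at offsets 13–15.
U+B8BA5 → 4-byte form F2 B8 AE A5 at offsets 16–19.
Offset 19 falls in char 6's range; it's byte 4 of F2 B8 AE A5 = 0xA5.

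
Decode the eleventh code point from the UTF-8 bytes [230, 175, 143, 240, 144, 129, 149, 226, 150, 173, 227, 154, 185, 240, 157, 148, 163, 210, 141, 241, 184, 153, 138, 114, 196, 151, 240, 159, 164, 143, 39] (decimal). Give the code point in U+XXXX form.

U+0027

Offset 0: leading byte 0xE6 = 11100110 → 3-byte char #1 = E6 AF 8F.
Offset 3: leading byte 0xF0 = 11110000 → 4-byte char #2 = F0 90 81 95.
Offset 7: leading byte 0xE2 = 11100010 → 3-byte char #3 = E2 96 AD.
Offset 10: leading byte 0xE3 = 11100011 → 3-byte char #4 = E3 9A B9.
Offset 13: leading byte 0xF0 = 11110000 → 4-byte char #5 = F0 9D 94 A3.
Offset 17: leading byte 0xD2 = 11010010 → 2-byte char #6 = D2 8D.
Offset 19: leading byte 0xF1 = 11110001 → 4-byte char #7 = F1 B8 99 8A.
Offset 23: leading byte 0x72 = 01110010 → 1-byte char #8 = 72.
Offset 24: leading byte 0xC4 = 11000100 → 2-byte char #9 = C4 97.
Offset 26: leading byte 0xF0 = 11110000 → 4-byte char #10 = F0 9F A4 8F.
Offset 30: leading byte 0x27 = 00100111 → 1-byte char #11 = 27.
Leading byte 0x27 = 00100111 matches 0xxxxxxx → 1-byte sequence.
Byte 1: 0x27 = 00100111, payload 0100111 (7 bits).
Concatenate: 0100111 = 0x27 (7 bits → U+0027).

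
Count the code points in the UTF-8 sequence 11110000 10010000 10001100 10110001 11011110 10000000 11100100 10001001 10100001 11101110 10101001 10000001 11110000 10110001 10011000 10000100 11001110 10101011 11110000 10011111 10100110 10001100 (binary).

Byte at offset 0: 0xF0 = 11110000 → 4-byte char (#1). Advance 4.
Byte at offset 4: 0xDE = 11011110 → 2-byte char (#2). Advance 2.
Byte at offset 6: 0xE4 = 11100100 → 3-byte char (#3). Advance 3.
Byte at offset 9: 0xEE = 11101110 → 3-byte char (#4). Advance 3.
Byte at offset 12: 0xF0 = 11110000 → 4-byte char (#5). Advance 4.
Byte at offset 16: 0xCE = 11001110 → 2-byte char (#6). Advance 2.
Byte at offset 18: 0xF0 = 11110000 → 4-byte char (#7). Advance 4.
Reached end at offset 22 after 7 code points.

7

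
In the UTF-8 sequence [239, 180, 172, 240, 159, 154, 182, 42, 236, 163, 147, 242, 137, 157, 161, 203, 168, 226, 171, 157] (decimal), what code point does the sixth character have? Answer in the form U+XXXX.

Offset 0: leading byte 0xEF = 11101111 → 3-byte char #1 = EF B4 AC.
Offset 3: leading byte 0xF0 = 11110000 → 4-byte char #2 = F0 9F 9A B6.
Offset 7: leading byte 0x2A = 00101010 → 1-byte char #3 = 2A.
Offset 8: leading byte 0xEC = 11101100 → 3-byte char #4 = EC A3 93.
Offset 11: leading byte 0xF2 = 11110010 → 4-byte char #5 = F2 89 9D A1.
Offset 15: leading byte 0xCB = 11001011 → 2-byte char #6 = CB A8.
Leading byte 0xCB = 11001011 matches 110xxxxx → 2-byte sequence.
Byte 1: 0xCB = 11001011, payload 01011 (5 bits).
Byte 2: 0xA8 = 10101000 (10xxxxxx ✓), payload 101000.
Concatenate: 01011101000 = 0x2E8 (11 bits → U+02E8).

U+02E8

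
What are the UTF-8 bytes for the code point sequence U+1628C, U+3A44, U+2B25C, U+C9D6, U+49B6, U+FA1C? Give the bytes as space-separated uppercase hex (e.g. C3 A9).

F0 96 8A 8C E3 A9 84 F0 AB 89 9C EC A7 96 E4 A6 B6 EF A8 9C

U+1628C: 4-byte form → F0 96 8A 8C.
U+3A44: 3-byte form → E3 A9 84.
U+2B25C: 4-byte form → F0 AB 89 9C.
U+C9D6: 3-byte form → EC A7 96.
U+49B6: 3-byte form → E4 A6 B6.
U+FA1C: 3-byte form → EF A8 9C.
Concatenated (20 bytes): F0 96 8A 8C E3 A9 84 F0 AB 89 9C EC A7 96 E4 A6 B6 EF A8 9C.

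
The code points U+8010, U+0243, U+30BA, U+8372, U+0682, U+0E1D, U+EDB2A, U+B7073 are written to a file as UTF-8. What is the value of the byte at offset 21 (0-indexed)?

U+8010 → 3-byte form E8 80 90 at offsets 0–2.
U+0243 → 2-byte form C9 83 at offsets 3–4.
U+30BA → 3-byte form E3 82 BA at offsets 5–7.
U+8372 → 3-byte form E8 8D B2 at offsets 8–10.
U+0682 → 2-byte form DA 82 at offsets 11–12.
U+0E1D → 3-byte form E0 B8 9D at offsets 13–15.
U+EDB2A → 4-byte form F3 AD AC AA at offsets 16–19.
U+B7073 → 4-byte form F2 B7 81 B3 at offsets 20–23.
Offset 21 falls in char 8's range; it's byte 2 of F2 B7 81 B3 = 0xB7.

0xB7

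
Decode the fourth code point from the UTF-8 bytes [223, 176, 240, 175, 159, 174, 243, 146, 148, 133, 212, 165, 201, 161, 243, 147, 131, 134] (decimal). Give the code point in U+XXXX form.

Offset 0: leading byte 0xDF = 11011111 → 2-byte char #1 = DF B0.
Offset 2: leading byte 0xF0 = 11110000 → 4-byte char #2 = F0 AF 9F AE.
Offset 6: leading byte 0xF3 = 11110011 → 4-byte char #3 = F3 92 94 85.
Offset 10: leading byte 0xD4 = 11010100 → 2-byte char #4 = D4 A5.
Leading byte 0xD4 = 11010100 matches 110xxxxx → 2-byte sequence.
Byte 1: 0xD4 = 11010100, payload 10100 (5 bits).
Byte 2: 0xA5 = 10100101 (10xxxxxx ✓), payload 100101.
Concatenate: 10100100101 = 0x525 (11 bits → U+0525).

U+0525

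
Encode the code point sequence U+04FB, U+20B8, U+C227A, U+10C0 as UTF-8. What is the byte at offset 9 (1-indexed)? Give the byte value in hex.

1-indexed offset 9 is 0-indexed offset 8.
U+04FB → 2-byte form D3 BB at offsets 0–1.
U+20B8 → 3-byte form E2 82 B8 at offsets 2–4.
U+C227A → 4-byte form F3 82 89 BA at offsets 5–8.
Offset 8 falls in char 3's range; it's byte 4 of F3 82 89 BA = 0xBA.

0xBA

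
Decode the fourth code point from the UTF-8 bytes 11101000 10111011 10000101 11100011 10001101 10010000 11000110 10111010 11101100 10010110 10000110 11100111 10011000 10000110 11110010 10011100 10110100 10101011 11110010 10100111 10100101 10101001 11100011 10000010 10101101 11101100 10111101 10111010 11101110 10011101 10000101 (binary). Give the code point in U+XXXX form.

U+C586

Offset 0: leading byte 0xE8 = 11101000 → 3-byte char #1 = E8 BB 85.
Offset 3: leading byte 0xE3 = 11100011 → 3-byte char #2 = E3 8D 90.
Offset 6: leading byte 0xC6 = 11000110 → 2-byte char #3 = C6 BA.
Offset 8: leading byte 0xEC = 11101100 → 3-byte char #4 = EC 96 86.
Leading byte 0xEC = 11101100 matches 1110xxxx → 3-byte sequence.
Byte 1: 0xEC = 11101100, payload 1100 (4 bits).
Byte 2: 0x96 = 10010110 (10xxxxxx ✓), payload 010110.
Byte 3: 0x86 = 10000110 (10xxxxxx ✓), payload 000110.
Concatenate: 1100010110000110 = 0xC586 (16 bits → U+C586).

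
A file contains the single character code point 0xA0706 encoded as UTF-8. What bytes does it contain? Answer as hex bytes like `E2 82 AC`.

F2 A0 9C 86

U+A0706 = 0xA0706 = 657158 decimal. In range U+10000–U+10FFFF → 4-byte form: 11110xxx 10xxxxxx 10xxxxxx 10xxxxxx.
Binary (21 bits): 010100000011100000110.
Split 3+6+6+6: 010 | 100000 | 011100 | 000110.
Byte 1: 11110010 = 0xF2.
Byte 2: 10100000 = 0xA0.
Byte 3: 10011100 = 0x9C.
Byte 4: 10000110 = 0x86.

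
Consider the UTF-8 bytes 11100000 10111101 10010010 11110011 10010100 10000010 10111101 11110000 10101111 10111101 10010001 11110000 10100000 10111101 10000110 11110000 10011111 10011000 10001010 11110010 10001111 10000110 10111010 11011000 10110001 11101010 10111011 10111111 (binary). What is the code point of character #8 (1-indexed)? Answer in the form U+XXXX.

U+AEFF

Offset 0: leading byte 0xE0 = 11100000 → 3-byte char #1 = E0 BD 92.
Offset 3: leading byte 0xF3 = 11110011 → 4-byte char #2 = F3 94 82 BD.
Offset 7: leading byte 0xF0 = 11110000 → 4-byte char #3 = F0 AF BD 91.
Offset 11: leading byte 0xF0 = 11110000 → 4-byte char #4 = F0 A0 BD 86.
Offset 15: leading byte 0xF0 = 11110000 → 4-byte char #5 = F0 9F 98 8A.
Offset 19: leading byte 0xF2 = 11110010 → 4-byte char #6 = F2 8F 86 BA.
Offset 23: leading byte 0xD8 = 11011000 → 2-byte char #7 = D8 B1.
Offset 25: leading byte 0xEA = 11101010 → 3-byte char #8 = EA BB BF.
Leading byte 0xEA = 11101010 matches 1110xxxx → 3-byte sequence.
Byte 1: 0xEA = 11101010, payload 1010 (4 bits).
Byte 2: 0xBB = 10111011 (10xxxxxx ✓), payload 111011.
Byte 3: 0xBF = 10111111 (10xxxxxx ✓), payload 111111.
Concatenate: 1010111011111111 = 0xAEFF (16 bits → U+AEFF).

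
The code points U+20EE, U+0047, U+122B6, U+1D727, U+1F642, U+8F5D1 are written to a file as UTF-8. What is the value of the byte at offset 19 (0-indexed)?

0x91

U+20EE → 3-byte form E2 83 AE at offsets 0–2.
U+0047 → 1-byte form 47 at offsets 3–3.
U+122B6 → 4-byte form F0 92 8A B6 at offsets 4–7.
U+1D727 → 4-byte form F0 9D 9C A7 at offsets 8–11.
U+1F642 → 4-byte form F0 9F 99 82 at offsets 12–15.
U+8F5D1 → 4-byte form F2 8F 97 91 at offsets 16–19.
Offset 19 falls in char 6's range; it's byte 4 of F2 8F 97 91 = 0x91.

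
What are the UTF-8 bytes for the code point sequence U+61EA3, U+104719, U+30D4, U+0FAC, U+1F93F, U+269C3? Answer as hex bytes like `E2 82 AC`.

U+61EA3: 4-byte form → F1 A1 BA A3.
U+104719: 4-byte form → F4 84 9C 99.
U+30D4: 3-byte form → E3 83 94.
U+0FAC: 3-byte form → E0 BE AC.
U+1F93F: 4-byte form → F0 9F A4 BF.
U+269C3: 4-byte form → F0 A6 A7 83.
Concatenated (22 bytes): F1 A1 BA A3 F4 84 9C 99 E3 83 94 E0 BE AC F0 9F A4 BF F0 A6 A7 83.

F1 A1 BA A3 F4 84 9C 99 E3 83 94 E0 BE AC F0 9F A4 BF F0 A6 A7 83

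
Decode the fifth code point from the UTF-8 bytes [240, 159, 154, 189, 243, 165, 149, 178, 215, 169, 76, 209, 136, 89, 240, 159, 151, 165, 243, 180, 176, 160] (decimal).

Offset 0: leading byte 0xF0 = 11110000 → 4-byte char #1 = F0 9F 9A BD.
Offset 4: leading byte 0xF3 = 11110011 → 4-byte char #2 = F3 A5 95 B2.
Offset 8: leading byte 0xD7 = 11010111 → 2-byte char #3 = D7 A9.
Offset 10: leading byte 0x4C = 01001100 → 1-byte char #4 = 4C.
Offset 11: leading byte 0xD1 = 11010001 → 2-byte char #5 = D1 88.
Leading byte 0xD1 = 11010001 matches 110xxxxx → 2-byte sequence.
Byte 1: 0xD1 = 11010001, payload 10001 (5 bits).
Byte 2: 0x88 = 10001000 (10xxxxxx ✓), payload 001000.
Concatenate: 10001001000 = 0x448 (11 bits → U+0448).

U+0448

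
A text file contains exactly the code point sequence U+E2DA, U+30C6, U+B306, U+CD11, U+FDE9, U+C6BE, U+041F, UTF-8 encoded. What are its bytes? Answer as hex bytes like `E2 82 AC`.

EE 8B 9A E3 83 86 EB 8C 86 EC B4 91 EF B7 A9 EC 9A BE D0 9F

U+E2DA: 3-byte form → EE 8B 9A.
U+30C6: 3-byte form → E3 83 86.
U+B306: 3-byte form → EB 8C 86.
U+CD11: 3-byte form → EC B4 91.
U+FDE9: 3-byte form → EF B7 A9.
U+C6BE: 3-byte form → EC 9A BE.
U+041F: 2-byte form → D0 9F.
Concatenated (20 bytes): EE 8B 9A E3 83 86 EB 8C 86 EC B4 91 EF B7 A9 EC 9A BE D0 9F.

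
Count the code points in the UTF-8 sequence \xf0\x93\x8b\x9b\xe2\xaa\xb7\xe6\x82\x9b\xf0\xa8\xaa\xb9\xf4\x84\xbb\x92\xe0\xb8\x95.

6

Byte at offset 0: 0xF0 = 11110000 → 4-byte char (#1). Advance 4.
Byte at offset 4: 0xE2 = 11100010 → 3-byte char (#2). Advance 3.
Byte at offset 7: 0xE6 = 11100110 → 3-byte char (#3). Advance 3.
Byte at offset 10: 0xF0 = 11110000 → 4-byte char (#4). Advance 4.
Byte at offset 14: 0xF4 = 11110100 → 4-byte char (#5). Advance 4.
Byte at offset 18: 0xE0 = 11100000 → 3-byte char (#6). Advance 3.
Reached end at offset 21 after 6 code points.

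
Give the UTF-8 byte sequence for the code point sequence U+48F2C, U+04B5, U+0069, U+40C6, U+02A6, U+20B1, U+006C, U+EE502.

U+48F2C: 4-byte form → F1 88 BC AC.
U+04B5: 2-byte form → D2 B5.
U+0069: 1-byte form → 69.
U+40C6: 3-byte form → E4 83 86.
U+02A6: 2-byte form → CA A6.
U+20B1: 3-byte form → E2 82 B1.
U+006C: 1-byte form → 6C.
U+EE502: 4-byte form → F3 AE 94 82.
Concatenated (20 bytes): F1 88 BC AC D2 B5 69 E4 83 86 CA A6 E2 82 B1 6C F3 AE 94 82.

F1 88 BC AC D2 B5 69 E4 83 86 CA A6 E2 82 B1 6C F3 AE 94 82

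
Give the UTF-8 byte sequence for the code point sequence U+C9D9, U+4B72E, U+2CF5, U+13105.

EC A7 99 F1 8B 9C AE E2 B3 B5 F0 93 84 85

U+C9D9: 3-byte form → EC A7 99.
U+4B72E: 4-byte form → F1 8B 9C AE.
U+2CF5: 3-byte form → E2 B3 B5.
U+13105: 4-byte form → F0 93 84 85.
Concatenated (14 bytes): EC A7 99 F1 8B 9C AE E2 B3 B5 F0 93 84 85.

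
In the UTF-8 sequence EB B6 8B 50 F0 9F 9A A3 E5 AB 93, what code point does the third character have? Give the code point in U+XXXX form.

U+1F6A3

Offset 0: leading byte 0xEB = 11101011 → 3-byte char #1 = EB B6 8B.
Offset 3: leading byte 0x50 = 01010000 → 1-byte char #2 = 50.
Offset 4: leading byte 0xF0 = 11110000 → 4-byte char #3 = F0 9F 9A A3.
Leading byte 0xF0 = 11110000 matches 11110xxx → 4-byte sequence.
Byte 1: 0xF0 = 11110000, payload 000 (3 bits).
Byte 2: 0x9F = 10011111 (10xxxxxx ✓), payload 011111.
Byte 3: 0x9A = 10011010 (10xxxxxx ✓), payload 011010.
Byte 4: 0xA3 = 10100011 (10xxxxxx ✓), payload 100011.
Concatenate: 000011111011010100011 = 0x1F6A3 (21 bits → U+1F6A3).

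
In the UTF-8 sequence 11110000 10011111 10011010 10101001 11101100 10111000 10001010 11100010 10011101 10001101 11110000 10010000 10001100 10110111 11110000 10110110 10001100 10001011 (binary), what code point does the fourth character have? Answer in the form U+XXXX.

Offset 0: leading byte 0xF0 = 11110000 → 4-byte char #1 = F0 9F 9A A9.
Offset 4: leading byte 0xEC = 11101100 → 3-byte char #2 = EC B8 8A.
Offset 7: leading byte 0xE2 = 11100010 → 3-byte char #3 = E2 9D 8D.
Offset 10: leading byte 0xF0 = 11110000 → 4-byte char #4 = F0 90 8C B7.
Leading byte 0xF0 = 11110000 matches 11110xxx → 4-byte sequence.
Byte 1: 0xF0 = 11110000, payload 000 (3 bits).
Byte 2: 0x90 = 10010000 (10xxxxxx ✓), payload 010000.
Byte 3: 0x8C = 10001100 (10xxxxxx ✓), payload 001100.
Byte 4: 0xB7 = 10110111 (10xxxxxx ✓), payload 110111.
Concatenate: 000010000001100110111 = 0x10337 (21 bits → U+10337).

U+10337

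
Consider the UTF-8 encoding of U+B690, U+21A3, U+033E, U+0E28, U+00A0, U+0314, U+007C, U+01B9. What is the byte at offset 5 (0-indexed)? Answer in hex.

0xA3

U+B690 → 3-byte form EB 9A 90 at offsets 0–2.
U+21A3 → 3-byte form E2 86 A3 at offsets 3–5.
Offset 5 falls in char 2's range; it's byte 3 of E2 86 A3 = 0xA3.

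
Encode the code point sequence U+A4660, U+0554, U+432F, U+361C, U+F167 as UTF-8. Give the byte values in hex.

U+A4660: 4-byte form → F2 A4 99 A0.
U+0554: 2-byte form → D5 94.
U+432F: 3-byte form → E4 8C AF.
U+361C: 3-byte form → E3 98 9C.
U+F167: 3-byte form → EF 85 A7.
Concatenated (15 bytes): F2 A4 99 A0 D5 94 E4 8C AF E3 98 9C EF 85 A7.

F2 A4 99 A0 D5 94 E4 8C AF E3 98 9C EF 85 A7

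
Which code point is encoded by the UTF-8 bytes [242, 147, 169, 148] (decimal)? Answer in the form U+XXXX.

Leading byte 0xF2 = 11110010 matches 11110xxx → 4-byte sequence.
Byte 1: 0xF2 = 11110010, payload 010 (3 bits).
Byte 2: 0x93 = 10010011 (10xxxxxx ✓), payload 010011.
Byte 3: 0xA9 = 10101001 (10xxxxxx ✓), payload 101001.
Byte 4: 0x94 = 10010100 (10xxxxxx ✓), payload 010100.
Concatenate: 010010011101001010100 = 0x93A54 (21 bits → U+93A54).

U+93A54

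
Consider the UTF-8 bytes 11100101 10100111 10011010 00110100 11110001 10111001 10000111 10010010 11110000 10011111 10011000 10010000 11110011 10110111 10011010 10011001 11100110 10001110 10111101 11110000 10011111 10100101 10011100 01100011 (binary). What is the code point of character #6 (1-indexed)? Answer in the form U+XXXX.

U+63BD

Offset 0: leading byte 0xE5 = 11100101 → 3-byte char #1 = E5 A7 9A.
Offset 3: leading byte 0x34 = 00110100 → 1-byte char #2 = 34.
Offset 4: leading byte 0xF1 = 11110001 → 4-byte char #3 = F1 B9 87 92.
Offset 8: leading byte 0xF0 = 11110000 → 4-byte char #4 = F0 9F 98 90.
Offset 12: leading byte 0xF3 = 11110011 → 4-byte char #5 = F3 B7 9A 99.
Offset 16: leading byte 0xE6 = 11100110 → 3-byte char #6 = E6 8E BD.
Leading byte 0xE6 = 11100110 matches 1110xxxx → 3-byte sequence.
Byte 1: 0xE6 = 11100110, payload 0110 (4 bits).
Byte 2: 0x8E = 10001110 (10xxxxxx ✓), payload 001110.
Byte 3: 0xBD = 10111101 (10xxxxxx ✓), payload 111101.
Concatenate: 0110001110111101 = 0x63BD (16 bits → U+63BD).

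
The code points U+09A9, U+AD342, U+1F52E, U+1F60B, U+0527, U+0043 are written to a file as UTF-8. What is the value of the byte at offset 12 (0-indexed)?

U+09A9 → 3-byte form E0 A6 A9 at offsets 0–2.
U+AD342 → 4-byte form F2 AD 8D 82 at offsets 3–6.
U+1F52E → 4-byte form F0 9F 94 AE at offsets 7–10.
U+1F60B → 4-byte form F0 9F 98 8B at offsets 11–14.
Offset 12 falls in char 4's range; it's byte 2 of F0 9F 98 8B = 0x9F.

0x9F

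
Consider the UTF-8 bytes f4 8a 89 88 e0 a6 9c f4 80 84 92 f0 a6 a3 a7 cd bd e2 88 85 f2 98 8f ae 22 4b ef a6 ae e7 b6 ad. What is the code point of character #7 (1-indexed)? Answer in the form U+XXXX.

U+983EE

Offset 0: leading byte 0xF4 = 11110100 → 4-byte char #1 = F4 8A 89 88.
Offset 4: leading byte 0xE0 = 11100000 → 3-byte char #2 = E0 A6 9C.
Offset 7: leading byte 0xF4 = 11110100 → 4-byte char #3 = F4 80 84 92.
Offset 11: leading byte 0xF0 = 11110000 → 4-byte char #4 = F0 A6 A3 A7.
Offset 15: leading byte 0xCD = 11001101 → 2-byte char #5 = CD BD.
Offset 17: leading byte 0xE2 = 11100010 → 3-byte char #6 = E2 88 85.
Offset 20: leading byte 0xF2 = 11110010 → 4-byte char #7 = F2 98 8F AE.
Leading byte 0xF2 = 11110010 matches 11110xxx → 4-byte sequence.
Byte 1: 0xF2 = 11110010, payload 010 (3 bits).
Byte 2: 0x98 = 10011000 (10xxxxxx ✓), payload 011000.
Byte 3: 0x8F = 10001111 (10xxxxxx ✓), payload 001111.
Byte 4: 0xAE = 10101110 (10xxxxxx ✓), payload 101110.
Concatenate: 010011000001111101110 = 0x983EE (21 bits → U+983EE).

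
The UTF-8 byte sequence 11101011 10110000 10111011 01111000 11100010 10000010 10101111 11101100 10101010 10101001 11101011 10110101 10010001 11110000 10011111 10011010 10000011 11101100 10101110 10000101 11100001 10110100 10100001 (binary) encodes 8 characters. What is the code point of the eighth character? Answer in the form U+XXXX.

U+1D21

Offset 0: leading byte 0xEB = 11101011 → 3-byte char #1 = EB B0 BB.
Offset 3: leading byte 0x78 = 01111000 → 1-byte char #2 = 78.
Offset 4: leading byte 0xE2 = 11100010 → 3-byte char #3 = E2 82 AF.
Offset 7: leading byte 0xEC = 11101100 → 3-byte char #4 = EC AA A9.
Offset 10: leading byte 0xEB = 11101011 → 3-byte char #5 = EB B5 91.
Offset 13: leading byte 0xF0 = 11110000 → 4-byte char #6 = F0 9F 9A 83.
Offset 17: leading byte 0xEC = 11101100 → 3-byte char #7 = EC AE 85.
Offset 20: leading byte 0xE1 = 11100001 → 3-byte char #8 = E1 B4 A1.
Leading byte 0xE1 = 11100001 matches 1110xxxx → 3-byte sequence.
Byte 1: 0xE1 = 11100001, payload 0001 (4 bits).
Byte 2: 0xB4 = 10110100 (10xxxxxx ✓), payload 110100.
Byte 3: 0xA1 = 10100001 (10xxxxxx ✓), payload 100001.
Concatenate: 0001110100100001 = 0x1D21 (16 bits → U+1D21).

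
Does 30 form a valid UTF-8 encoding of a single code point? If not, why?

Leading byte 0x30 = 00110000 → 1-byte form.

valid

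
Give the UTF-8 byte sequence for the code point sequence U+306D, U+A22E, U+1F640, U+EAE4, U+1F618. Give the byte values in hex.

U+306D: 3-byte form → E3 81 AD.
U+A22E: 3-byte form → EA 88 AE.
U+1F640: 4-byte form → F0 9F 99 80.
U+EAE4: 3-byte form → EE AB A4.
U+1F618: 4-byte form → F0 9F 98 98.
Concatenated (17 bytes): E3 81 AD EA 88 AE F0 9F 99 80 EE AB A4 F0 9F 98 98.

E3 81 AD EA 88 AE F0 9F 99 80 EE AB A4 F0 9F 98 98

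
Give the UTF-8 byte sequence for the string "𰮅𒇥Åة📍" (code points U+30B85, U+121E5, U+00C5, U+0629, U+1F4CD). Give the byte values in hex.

F0 B0 AE 85 F0 92 87 A5 C3 85 D8 A9 F0 9F 93 8D

U+30B85: 4-byte form → F0 B0 AE 85.
U+121E5: 4-byte form → F0 92 87 A5.
U+00C5: 2-byte form → C3 85.
U+0629: 2-byte form → D8 A9.
U+1F4CD: 4-byte form → F0 9F 93 8D.
Concatenated (16 bytes): F0 B0 AE 85 F0 92 87 A5 C3 85 D8 A9 F0 9F 93 8D.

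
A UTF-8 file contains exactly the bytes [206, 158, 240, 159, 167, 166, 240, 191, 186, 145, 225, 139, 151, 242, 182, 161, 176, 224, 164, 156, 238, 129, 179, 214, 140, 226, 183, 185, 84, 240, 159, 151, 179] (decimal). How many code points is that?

11

Byte at offset 0: 0xCE = 11001110 → 2-byte char (#1). Advance 2.
Byte at offset 2: 0xF0 = 11110000 → 4-byte char (#2). Advance 4.
Byte at offset 6: 0xF0 = 11110000 → 4-byte char (#3). Advance 4.
Byte at offset 10: 0xE1 = 11100001 → 3-byte char (#4). Advance 3.
Byte at offset 13: 0xF2 = 11110010 → 4-byte char (#5). Advance 4.
Byte at offset 17: 0xE0 = 11100000 → 3-byte char (#6). Advance 3.
Byte at offset 20: 0xEE = 11101110 → 3-byte char (#7). Advance 3.
Byte at offset 23: 0xD6 = 11010110 → 2-byte char (#8). Advance 2.
Byte at offset 25: 0xE2 = 11100010 → 3-byte char (#9). Advance 3.
Byte at offset 28: 0x54 = 01010100 → 1-byte char (#10). Advance 1.
Byte at offset 29: 0xF0 = 11110000 → 4-byte char (#11). Advance 4.
Reached end at offset 33 after 11 code points.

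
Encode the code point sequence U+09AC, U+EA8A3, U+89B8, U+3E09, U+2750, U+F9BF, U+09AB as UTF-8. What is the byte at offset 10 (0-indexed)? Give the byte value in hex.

0xE3

U+09AC → 3-byte form E0 A6 AC at offsets 0–2.
U+EA8A3 → 4-byte form F3 AA A2 A3 at offsets 3–6.
U+89B8 → 3-byte form E8 A6 B8 at offsets 7–9.
U+3E09 → 3-byte form E3 B8 89 at offsets 10–12.
Offset 10 falls in char 4's range; it's byte 1 of E3 B8 89 = 0xE3.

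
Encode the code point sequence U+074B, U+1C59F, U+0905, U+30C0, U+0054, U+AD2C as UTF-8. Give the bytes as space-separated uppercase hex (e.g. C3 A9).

U+074B: 2-byte form → DD 8B.
U+1C59F: 4-byte form → F0 9C 96 9F.
U+0905: 3-byte form → E0 A4 85.
U+30C0: 3-byte form → E3 83 80.
U+0054: 1-byte form → 54.
U+AD2C: 3-byte form → EA B4 AC.
Concatenated (16 bytes): DD 8B F0 9C 96 9F E0 A4 85 E3 83 80 54 EA B4 AC.

DD 8B F0 9C 96 9F E0 A4 85 E3 83 80 54 EA B4 AC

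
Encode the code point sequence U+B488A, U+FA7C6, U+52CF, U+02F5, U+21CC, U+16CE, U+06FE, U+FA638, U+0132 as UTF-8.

F2 B4 A2 8A F3 BA 9F 86 E5 8B 8F CB B5 E2 87 8C E1 9B 8E DB BE F3 BA 98 B8 C4 B2

U+B488A: 4-byte form → F2 B4 A2 8A.
U+FA7C6: 4-byte form → F3 BA 9F 86.
U+52CF: 3-byte form → E5 8B 8F.
U+02F5: 2-byte form → CB B5.
U+21CC: 3-byte form → E2 87 8C.
U+16CE: 3-byte form → E1 9B 8E.
U+06FE: 2-byte form → DB BE.
U+FA638: 4-byte form → F3 BA 98 B8.
U+0132: 2-byte form → C4 B2.
Concatenated (27 bytes): F2 B4 A2 8A F3 BA 9F 86 E5 8B 8F CB B5 E2 87 8C E1 9B 8E DB BE F3 BA 98 B8 C4 B2.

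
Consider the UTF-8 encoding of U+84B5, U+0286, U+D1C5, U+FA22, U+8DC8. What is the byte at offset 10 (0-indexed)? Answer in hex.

U+84B5 → 3-byte form E8 92 B5 at offsets 0–2.
U+0286 → 2-byte form CA 86 at offsets 3–4.
U+D1C5 → 3-byte form ED 87 85 at offsets 5–7.
U+FA22 → 3-byte form EF A8 A2 at offsets 8–10.
Offset 10 falls in char 4's range; it's byte 3 of EF A8 A2 = 0xA2.

0xA2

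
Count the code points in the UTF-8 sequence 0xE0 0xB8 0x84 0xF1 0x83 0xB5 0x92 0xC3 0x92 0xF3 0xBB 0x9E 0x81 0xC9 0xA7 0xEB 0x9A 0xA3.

Byte at offset 0: 0xE0 = 11100000 → 3-byte char (#1). Advance 3.
Byte at offset 3: 0xF1 = 11110001 → 4-byte char (#2). Advance 4.
Byte at offset 7: 0xC3 = 11000011 → 2-byte char (#3). Advance 2.
Byte at offset 9: 0xF3 = 11110011 → 4-byte char (#4). Advance 4.
Byte at offset 13: 0xC9 = 11001001 → 2-byte char (#5). Advance 2.
Byte at offset 15: 0xEB = 11101011 → 3-byte char (#6). Advance 3.
Reached end at offset 18 after 6 code points.

6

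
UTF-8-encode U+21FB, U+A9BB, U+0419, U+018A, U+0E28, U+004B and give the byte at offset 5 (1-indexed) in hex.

0xA6

1-indexed offset 5 is 0-indexed offset 4.
U+21FB → 3-byte form E2 87 BB at offsets 0–2.
U+A9BB → 3-byte form EA A6 BB at offsets 3–5.
Offset 4 falls in char 2's range; it's byte 2 of EA A6 BB = 0xA6.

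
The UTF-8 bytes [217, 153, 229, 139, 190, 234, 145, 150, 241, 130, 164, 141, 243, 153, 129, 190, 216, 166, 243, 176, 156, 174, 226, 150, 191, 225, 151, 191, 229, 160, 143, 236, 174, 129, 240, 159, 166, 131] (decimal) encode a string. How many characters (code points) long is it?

Byte at offset 0: 0xD9 = 11011001 → 2-byte char (#1). Advance 2.
Byte at offset 2: 0xE5 = 11100101 → 3-byte char (#2). Advance 3.
Byte at offset 5: 0xEA = 11101010 → 3-byte char (#3). Advance 3.
Byte at offset 8: 0xF1 = 11110001 → 4-byte char (#4). Advance 4.
Byte at offset 12: 0xF3 = 11110011 → 4-byte char (#5). Advance 4.
Byte at offset 16: 0xD8 = 11011000 → 2-byte char (#6). Advance 2.
Byte at offset 18: 0xF3 = 11110011 → 4-byte char (#7). Advance 4.
Byte at offset 22: 0xE2 = 11100010 → 3-byte char (#8). Advance 3.
Byte at offset 25: 0xE1 = 11100001 → 3-byte char (#9). Advance 3.
Byte at offset 28: 0xE5 = 11100101 → 3-byte char (#10). Advance 3.
Byte at offset 31: 0xEC = 11101100 → 3-byte char (#11). Advance 3.
Byte at offset 34: 0xF0 = 11110000 → 4-byte char (#12). Advance 4.
Reached end at offset 38 after 12 code points.

12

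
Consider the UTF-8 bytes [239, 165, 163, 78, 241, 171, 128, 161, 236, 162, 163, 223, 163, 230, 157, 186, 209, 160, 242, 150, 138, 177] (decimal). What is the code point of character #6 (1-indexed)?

Offset 0: leading byte 0xEF = 11101111 → 3-byte char #1 = EF A5 A3.
Offset 3: leading byte 0x4E = 01001110 → 1-byte char #2 = 4E.
Offset 4: leading byte 0xF1 = 11110001 → 4-byte char #3 = F1 AB 80 A1.
Offset 8: leading byte 0xEC = 11101100 → 3-byte char #4 = EC A2 A3.
Offset 11: leading byte 0xDF = 11011111 → 2-byte char #5 = DF A3.
Offset 13: leading byte 0xE6 = 11100110 → 3-byte char #6 = E6 9D BA.
Leading byte 0xE6 = 11100110 matches 1110xxxx → 3-byte sequence.
Byte 1: 0xE6 = 11100110, payload 0110 (4 bits).
Byte 2: 0x9D = 10011101 (10xxxxxx ✓), payload 011101.
Byte 3: 0xBA = 10111010 (10xxxxxx ✓), payload 111010.
Concatenate: 0110011101111010 = 0x677A (16 bits → U+677A).

U+677A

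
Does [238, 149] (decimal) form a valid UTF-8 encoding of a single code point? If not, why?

invalid (sequence truncated)

Leading byte 0xEE = 11101110 → 3-byte form, but only 2 bytes are present.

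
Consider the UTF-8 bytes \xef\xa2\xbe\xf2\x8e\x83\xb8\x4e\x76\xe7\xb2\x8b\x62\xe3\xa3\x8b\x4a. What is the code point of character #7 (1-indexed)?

Offset 0: leading byte 0xEF = 11101111 → 3-byte char #1 = EF A2 BE.
Offset 3: leading byte 0xF2 = 11110010 → 4-byte char #2 = F2 8E 83 B8.
Offset 7: leading byte 0x4E = 01001110 → 1-byte char #3 = 4E.
Offset 8: leading byte 0x76 = 01110110 → 1-byte char #4 = 76.
Offset 9: leading byte 0xE7 = 11100111 → 3-byte char #5 = E7 B2 8B.
Offset 12: leading byte 0x62 = 01100010 → 1-byte char #6 = 62.
Offset 13: leading byte 0xE3 = 11100011 → 3-byte char #7 = E3 A3 8B.
Leading byte 0xE3 = 11100011 matches 1110xxxx → 3-byte sequence.
Byte 1: 0xE3 = 11100011, payload 0011 (4 bits).
Byte 2: 0xA3 = 10100011 (10xxxxxx ✓), payload 100011.
Byte 3: 0x8B = 10001011 (10xxxxxx ✓), payload 001011.
Concatenate: 0011100011001011 = 0x38CB (16 bits → U+38CB).

U+38CB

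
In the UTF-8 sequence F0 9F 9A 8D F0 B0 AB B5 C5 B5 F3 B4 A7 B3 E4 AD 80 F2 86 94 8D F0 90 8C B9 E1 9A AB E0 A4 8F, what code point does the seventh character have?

U+10339

Offset 0: leading byte 0xF0 = 11110000 → 4-byte char #1 = F0 9F 9A 8D.
Offset 4: leading byte 0xF0 = 11110000 → 4-byte char #2 = F0 B0 AB B5.
Offset 8: leading byte 0xC5 = 11000101 → 2-byte char #3 = C5 B5.
Offset 10: leading byte 0xF3 = 11110011 → 4-byte char #4 = F3 B4 A7 B3.
Offset 14: leading byte 0xE4 = 11100100 → 3-byte char #5 = E4 AD 80.
Offset 17: leading byte 0xF2 = 11110010 → 4-byte char #6 = F2 86 94 8D.
Offset 21: leading byte 0xF0 = 11110000 → 4-byte char #7 = F0 90 8C B9.
Leading byte 0xF0 = 11110000 matches 11110xxx → 4-byte sequence.
Byte 1: 0xF0 = 11110000, payload 000 (3 bits).
Byte 2: 0x90 = 10010000 (10xxxxxx ✓), payload 010000.
Byte 3: 0x8C = 10001100 (10xxxxxx ✓), payload 001100.
Byte 4: 0xB9 = 10111001 (10xxxxxx ✓), payload 111001.
Concatenate: 000010000001100111001 = 0x10339 (21 bits → U+10339).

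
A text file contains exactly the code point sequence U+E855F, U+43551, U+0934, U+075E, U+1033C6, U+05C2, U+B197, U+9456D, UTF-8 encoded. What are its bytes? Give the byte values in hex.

U+E855F: 4-byte form → F3 A8 95 9F.
U+43551: 4-byte form → F1 83 95 91.
U+0934: 3-byte form → E0 A4 B4.
U+075E: 2-byte form → DD 9E.
U+1033C6: 4-byte form → F4 83 8F 86.
U+05C2: 2-byte form → D7 82.
U+B197: 3-byte form → EB 86 97.
U+9456D: 4-byte form → F2 94 95 AD.
Concatenated (26 bytes): F3 A8 95 9F F1 83 95 91 E0 A4 B4 DD 9E F4 83 8F 86 D7 82 EB 86 97 F2 94 95 AD.

F3 A8 95 9F F1 83 95 91 E0 A4 B4 DD 9E F4 83 8F 86 D7 82 EB 86 97 F2 94 95 AD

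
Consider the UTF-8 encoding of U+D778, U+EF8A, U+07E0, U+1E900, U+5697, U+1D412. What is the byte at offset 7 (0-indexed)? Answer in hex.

0xA0

U+D778 → 3-byte form ED 9D B8 at offsets 0–2.
U+EF8A → 3-byte form EE BE 8A at offsets 3–5.
U+07E0 → 2-byte form DF A0 at offsets 6–7.
Offset 7 falls in char 3's range; it's byte 2 of DF A0 = 0xA0.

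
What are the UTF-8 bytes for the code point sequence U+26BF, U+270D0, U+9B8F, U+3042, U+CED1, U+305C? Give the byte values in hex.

U+26BF: 3-byte form → E2 9A BF.
U+270D0: 4-byte form → F0 A7 83 90.
U+9B8F: 3-byte form → E9 AE 8F.
U+3042: 3-byte form → E3 81 82.
U+CED1: 3-byte form → EC BB 91.
U+305C: 3-byte form → E3 81 9C.
Concatenated (19 bytes): E2 9A BF F0 A7 83 90 E9 AE 8F E3 81 82 EC BB 91 E3 81 9C.

E2 9A BF F0 A7 83 90 E9 AE 8F E3 81 82 EC BB 91 E3 81 9C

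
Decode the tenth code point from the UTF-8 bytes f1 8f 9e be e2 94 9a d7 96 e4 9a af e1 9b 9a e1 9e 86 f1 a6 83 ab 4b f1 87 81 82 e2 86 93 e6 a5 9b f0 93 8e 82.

U+2193

Offset 0: leading byte 0xF1 = 11110001 → 4-byte char #1 = F1 8F 9E BE.
Offset 4: leading byte 0xE2 = 11100010 → 3-byte char #2 = E2 94 9A.
Offset 7: leading byte 0xD7 = 11010111 → 2-byte char #3 = D7 96.
Offset 9: leading byte 0xE4 = 11100100 → 3-byte char #4 = E4 9A AF.
Offset 12: leading byte 0xE1 = 11100001 → 3-byte char #5 = E1 9B 9A.
Offset 15: leading byte 0xE1 = 11100001 → 3-byte char #6 = E1 9E 86.
Offset 18: leading byte 0xF1 = 11110001 → 4-byte char #7 = F1 A6 83 AB.
Offset 22: leading byte 0x4B = 01001011 → 1-byte char #8 = 4B.
Offset 23: leading byte 0xF1 = 11110001 → 4-byte char #9 = F1 87 81 82.
Offset 27: leading byte 0xE2 = 11100010 → 3-byte char #10 = E2 86 93.
Leading byte 0xE2 = 11100010 matches 1110xxxx → 3-byte sequence.
Byte 1: 0xE2 = 11100010, payload 0010 (4 bits).
Byte 2: 0x86 = 10000110 (10xxxxxx ✓), payload 000110.
Byte 3: 0x93 = 10010011 (10xxxxxx ✓), payload 010011.
Concatenate: 0010000110010011 = 0x2193 (16 bits → U+2193).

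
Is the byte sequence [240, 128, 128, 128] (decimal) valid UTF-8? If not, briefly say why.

invalid (overlong encoding)

Leading byte 0xF0 = 11110000 → 4-byte form.
Continuation bytes all match 10xxxxxx. Payload decodes to 0x0.
But 0x0 < 0x10000, the minimum for a 4-byte sequence — this is an overlong encoding.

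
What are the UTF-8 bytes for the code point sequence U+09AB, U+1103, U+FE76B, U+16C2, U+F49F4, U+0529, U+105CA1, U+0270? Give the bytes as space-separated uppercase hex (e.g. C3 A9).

E0 A6 AB E1 84 83 F3 BE 9D AB E1 9B 82 F3 B4 A7 B4 D4 A9 F4 85 B2 A1 C9 B0

U+09AB: 3-byte form → E0 A6 AB.
U+1103: 3-byte form → E1 84 83.
U+FE76B: 4-byte form → F3 BE 9D AB.
U+16C2: 3-byte form → E1 9B 82.
U+F49F4: 4-byte form → F3 B4 A7 B4.
U+0529: 2-byte form → D4 A9.
U+105CA1: 4-byte form → F4 85 B2 A1.
U+0270: 2-byte form → C9 B0.
Concatenated (25 bytes): E0 A6 AB E1 84 83 F3 BE 9D AB E1 9B 82 F3 B4 A7 B4 D4 A9 F4 85 B2 A1 C9 B0.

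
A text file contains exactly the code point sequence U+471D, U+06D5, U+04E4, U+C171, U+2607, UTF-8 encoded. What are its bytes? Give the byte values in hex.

E4 9C 9D DB 95 D3 A4 EC 85 B1 E2 98 87

U+471D: 3-byte form → E4 9C 9D.
U+06D5: 2-byte form → DB 95.
U+04E4: 2-byte form → D3 A4.
U+C171: 3-byte form → EC 85 B1.
U+2607: 3-byte form → E2 98 87.
Concatenated (13 bytes): E4 9C 9D DB 95 D3 A4 EC 85 B1 E2 98 87.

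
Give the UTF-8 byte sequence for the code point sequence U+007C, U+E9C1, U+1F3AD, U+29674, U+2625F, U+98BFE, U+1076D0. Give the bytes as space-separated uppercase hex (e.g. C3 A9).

U+007C: 1-byte form → 7C.
U+E9C1: 3-byte form → EE A7 81.
U+1F3AD: 4-byte form → F0 9F 8E AD.
U+29674: 4-byte form → F0 A9 99 B4.
U+2625F: 4-byte form → F0 A6 89 9F.
U+98BFE: 4-byte form → F2 98 AF BE.
U+1076D0: 4-byte form → F4 87 9B 90.
Concatenated (24 bytes): 7C EE A7 81 F0 9F 8E AD F0 A9 99 B4 F0 A6 89 9F F2 98 AF BE F4 87 9B 90.

7C EE A7 81 F0 9F 8E AD F0 A9 99 B4 F0 A6 89 9F F2 98 AF BE F4 87 9B 90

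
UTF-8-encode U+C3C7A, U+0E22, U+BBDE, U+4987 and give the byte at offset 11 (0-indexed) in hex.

U+C3C7A → 4-byte form F3 83 B1 BA at offsets 0–3.
U+0E22 → 3-byte form E0 B8 A2 at offsets 4–6.
U+BBDE → 3-byte form EB AF 9E at offsets 7–9.
U+4987 → 3-byte form E4 A6 87 at offsets 10–12.
Offset 11 falls in char 4's range; it's byte 2 of E4 A6 87 = 0xA6.

0xA6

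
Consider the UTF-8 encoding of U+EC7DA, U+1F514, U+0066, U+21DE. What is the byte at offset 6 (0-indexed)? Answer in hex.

U+EC7DA → 4-byte form F3 AC 9F 9A at offsets 0–3.
U+1F514 → 4-byte form F0 9F 94 94 at offsets 4–7.
Offset 6 falls in char 2's range; it's byte 3 of F0 9F 94 94 = 0x94.

0x94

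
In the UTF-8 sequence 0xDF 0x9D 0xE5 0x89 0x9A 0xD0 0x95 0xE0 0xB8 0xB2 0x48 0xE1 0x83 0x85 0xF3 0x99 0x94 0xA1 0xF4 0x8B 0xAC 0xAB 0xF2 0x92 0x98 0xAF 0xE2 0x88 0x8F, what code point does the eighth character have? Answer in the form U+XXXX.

Offset 0: leading byte 0xDF = 11011111 → 2-byte char #1 = DF 9D.
Offset 2: leading byte 0xE5 = 11100101 → 3-byte char #2 = E5 89 9A.
Offset 5: leading byte 0xD0 = 11010000 → 2-byte char #3 = D0 95.
Offset 7: leading byte 0xE0 = 11100000 → 3-byte char #4 = E0 B8 B2.
Offset 10: leading byte 0x48 = 01001000 → 1-byte char #5 = 48.
Offset 11: leading byte 0xE1 = 11100001 → 3-byte char #6 = E1 83 85.
Offset 14: leading byte 0xF3 = 11110011 → 4-byte char #7 = F3 99 94 A1.
Offset 18: leading byte 0xF4 = 11110100 → 4-byte char #8 = F4 8B AC AB.
Leading byte 0xF4 = 11110100 matches 11110xxx → 4-byte sequence.
Byte 1: 0xF4 = 11110100, payload 100 (3 bits).
Byte 2: 0x8B = 10001011 (10xxxxxx ✓), payload 001011.
Byte 3: 0xAC = 10101100 (10xxxxxx ✓), payload 101100.
Byte 4: 0xAB = 10101011 (10xxxxxx ✓), payload 101011.
Concatenate: 100001011101100101011 = 0x10BB2B (21 bits → U+10BB2B).

U+10BB2B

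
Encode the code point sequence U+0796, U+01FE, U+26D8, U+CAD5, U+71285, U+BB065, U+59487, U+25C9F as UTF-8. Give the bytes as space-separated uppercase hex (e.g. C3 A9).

DE 96 C7 BE E2 9B 98 EC AB 95 F1 B1 8A 85 F2 BB 81 A5 F1 99 92 87 F0 A5 B2 9F

U+0796: 2-byte form → DE 96.
U+01FE: 2-byte form → C7 BE.
U+26D8: 3-byte form → E2 9B 98.
U+CAD5: 3-byte form → EC AB 95.
U+71285: 4-byte form → F1 B1 8A 85.
U+BB065: 4-byte form → F2 BB 81 A5.
U+59487: 4-byte form → F1 99 92 87.
U+25C9F: 4-byte form → F0 A5 B2 9F.
Concatenated (26 bytes): DE 96 C7 BE E2 9B 98 EC AB 95 F1 B1 8A 85 F2 BB 81 A5 F1 99 92 87 F0 A5 B2 9F.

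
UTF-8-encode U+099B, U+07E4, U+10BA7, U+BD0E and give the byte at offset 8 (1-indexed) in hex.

1-indexed offset 8 is 0-indexed offset 7.
U+099B → 3-byte form E0 A6 9B at offsets 0–2.
U+07E4 → 2-byte form DF A4 at offsets 3–4.
U+10BA7 → 4-byte form F0 90 AE A7 at offsets 5–8.
Offset 7 falls in char 3's range; it's byte 3 of F0 90 AE A7 = 0xAE.

0xAE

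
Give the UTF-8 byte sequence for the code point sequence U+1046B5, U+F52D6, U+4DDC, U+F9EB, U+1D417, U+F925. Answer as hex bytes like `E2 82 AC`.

U+1046B5: 4-byte form → F4 84 9A B5.
U+F52D6: 4-byte form → F3 B5 8B 96.
U+4DDC: 3-byte form → E4 B7 9C.
U+F9EB: 3-byte form → EF A7 AB.
U+1D417: 4-byte form → F0 9D 90 97.
U+F925: 3-byte form → EF A4 A5.
Concatenated (21 bytes): F4 84 9A B5 F3 B5 8B 96 E4 B7 9C EF A7 AB F0 9D 90 97 EF A4 A5.

F4 84 9A B5 F3 B5 8B 96 E4 B7 9C EF A7 AB F0 9D 90 97 EF A4 A5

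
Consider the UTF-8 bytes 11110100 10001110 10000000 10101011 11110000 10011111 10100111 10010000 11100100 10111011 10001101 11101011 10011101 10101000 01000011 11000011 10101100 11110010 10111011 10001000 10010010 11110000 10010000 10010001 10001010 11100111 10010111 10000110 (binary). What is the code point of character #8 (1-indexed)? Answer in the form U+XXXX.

Offset 0: leading byte 0xF4 = 11110100 → 4-byte char #1 = F4 8E 80 AB.
Offset 4: leading byte 0xF0 = 11110000 → 4-byte char #2 = F0 9F A7 90.
Offset 8: leading byte 0xE4 = 11100100 → 3-byte char #3 = E4 BB 8D.
Offset 11: leading byte 0xEB = 11101011 → 3-byte char #4 = EB 9D A8.
Offset 14: leading byte 0x43 = 01000011 → 1-byte char #5 = 43.
Offset 15: leading byte 0xC3 = 11000011 → 2-byte char #6 = C3 AC.
Offset 17: leading byte 0xF2 = 11110010 → 4-byte char #7 = F2 BB 88 92.
Offset 21: leading byte 0xF0 = 11110000 → 4-byte char #8 = F0 90 91 8A.
Leading byte 0xF0 = 11110000 matches 11110xxx → 4-byte sequence.
Byte 1: 0xF0 = 11110000, payload 000 (3 bits).
Byte 2: 0x90 = 10010000 (10xxxxxx ✓), payload 010000.
Byte 3: 0x91 = 10010001 (10xxxxxx ✓), payload 010001.
Byte 4: 0x8A = 10001010 (10xxxxxx ✓), payload 001010.
Concatenate: 000010000010001001010 = 0x1044A (21 bits → U+1044A).

U+1044A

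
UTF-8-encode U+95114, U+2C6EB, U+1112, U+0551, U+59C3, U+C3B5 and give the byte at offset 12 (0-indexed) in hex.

0x91

U+95114 → 4-byte form F2 95 84 94 at offsets 0–3.
U+2C6EB → 4-byte form F0 AC 9B AB at offsets 4–7.
U+1112 → 3-byte form E1 84 92 at offsets 8–10.
U+0551 → 2-byte form D5 91 at offsets 11–12.
Offset 12 falls in char 4's range; it's byte 2 of D5 91 = 0x91.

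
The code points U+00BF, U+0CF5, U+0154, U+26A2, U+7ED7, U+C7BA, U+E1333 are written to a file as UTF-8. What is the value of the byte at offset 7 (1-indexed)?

0x94

1-indexed offset 7 is 0-indexed offset 6.
U+00BF → 2-byte form C2 BF at offsets 0–1.
U+0CF5 → 3-byte form E0 B3 B5 at offsets 2–4.
U+0154 → 2-byte form C5 94 at offsets 5–6.
Offset 6 falls in char 3's range; it's byte 2 of C5 94 = 0x94.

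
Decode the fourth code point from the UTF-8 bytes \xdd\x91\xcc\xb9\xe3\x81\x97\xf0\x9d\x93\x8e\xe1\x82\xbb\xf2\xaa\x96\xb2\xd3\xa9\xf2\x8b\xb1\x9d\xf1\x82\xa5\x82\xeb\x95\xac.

Offset 0: leading byte 0xDD = 11011101 → 2-byte char #1 = DD 91.
Offset 2: leading byte 0xCC = 11001100 → 2-byte char #2 = CC B9.
Offset 4: leading byte 0xE3 = 11100011 → 3-byte char #3 = E3 81 97.
Offset 7: leading byte 0xF0 = 11110000 → 4-byte char #4 = F0 9D 93 8E.
Leading byte 0xF0 = 11110000 matches 11110xxx → 4-byte sequence.
Byte 1: 0xF0 = 11110000, payload 000 (3 bits).
Byte 2: 0x9D = 10011101 (10xxxxxx ✓), payload 011101.
Byte 3: 0x93 = 10010011 (10xxxxxx ✓), payload 010011.
Byte 4: 0x8E = 10001110 (10xxxxxx ✓), payload 001110.
Concatenate: 000011101010011001110 = 0x1D4CE (21 bits → U+1D4CE).

U+1D4CE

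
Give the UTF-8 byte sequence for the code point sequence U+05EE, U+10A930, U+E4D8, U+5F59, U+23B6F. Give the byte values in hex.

U+05EE: 2-byte form → D7 AE.
U+10A930: 4-byte form → F4 8A A4 B0.
U+E4D8: 3-byte form → EE 93 98.
U+5F59: 3-byte form → E5 BD 99.
U+23B6F: 4-byte form → F0 A3 AD AF.
Concatenated (16 bytes): D7 AE F4 8A A4 B0 EE 93 98 E5 BD 99 F0 A3 AD AF.

D7 AE F4 8A A4 B0 EE 93 98 E5 BD 99 F0 A3 AD AF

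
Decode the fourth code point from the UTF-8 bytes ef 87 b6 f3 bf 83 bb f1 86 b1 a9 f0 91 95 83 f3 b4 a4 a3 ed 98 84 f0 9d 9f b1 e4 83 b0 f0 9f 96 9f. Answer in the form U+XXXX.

U+11543

Offset 0: leading byte 0xEF = 11101111 → 3-byte char #1 = EF 87 B6.
Offset 3: leading byte 0xF3 = 11110011 → 4-byte char #2 = F3 BF 83 BB.
Offset 7: leading byte 0xF1 = 11110001 → 4-byte char #3 = F1 86 B1 A9.
Offset 11: leading byte 0xF0 = 11110000 → 4-byte char #4 = F0 91 95 83.
Leading byte 0xF0 = 11110000 matches 11110xxx → 4-byte sequence.
Byte 1: 0xF0 = 11110000, payload 000 (3 bits).
Byte 2: 0x91 = 10010001 (10xxxxxx ✓), payload 010001.
Byte 3: 0x95 = 10010101 (10xxxxxx ✓), payload 010101.
Byte 4: 0x83 = 10000011 (10xxxxxx ✓), payload 000011.
Concatenate: 000010001010101000011 = 0x11543 (21 bits → U+11543).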